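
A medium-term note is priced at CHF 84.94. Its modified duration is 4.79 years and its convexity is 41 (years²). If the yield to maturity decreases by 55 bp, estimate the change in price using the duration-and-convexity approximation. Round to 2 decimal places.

+CHF 2.29

Duration effect: -D_mod·Δy = -4.79 × (-0.0055) = +0.026345
Convexity effect: ½·C·(Δy)² = 0.5 × 41 × (-0.0055)² = +0.000620125
ΔP/P ≈ +0.026345 + 0.000620125 = +0.026965125
ΔP ≈ 84.94 × (+0.026965125) = +2.2904177175.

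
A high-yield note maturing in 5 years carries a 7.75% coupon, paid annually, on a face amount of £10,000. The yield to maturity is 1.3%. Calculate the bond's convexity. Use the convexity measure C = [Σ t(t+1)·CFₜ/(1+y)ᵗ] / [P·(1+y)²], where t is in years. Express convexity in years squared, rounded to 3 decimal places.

With y = 0.013:
  t   CF        PV=CF/(1+0.013)^t    t·PV        t(t+1)·PV
  1       775.00       765.0543       765.0543       1,530.1086
  2       775.00       755.2362     1,510.4724       4,531.4173
  3       775.00       745.5441     2,236.6324       8,946.5298
  4       775.00       735.9765     2,943.9058      14,719.5291
  5    10,775.00    10,101.1321    50,505.6607     303,033.9639
  Σ                 13,102.9433    57,961.7257     332,761.5487
P = 13,102.9433.
Convexity = Σ t(t+1)·PV / [P·(1+y)²] = 332,761.5487 / (13,102.9433 × 1.026169) = 24.74830.

24.748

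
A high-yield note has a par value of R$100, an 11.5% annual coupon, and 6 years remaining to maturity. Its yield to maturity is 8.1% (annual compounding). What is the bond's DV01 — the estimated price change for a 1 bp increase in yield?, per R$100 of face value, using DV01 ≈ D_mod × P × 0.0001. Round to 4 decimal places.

R$0.0508

Periodic yield y = 0.081.
  t   CF        PV=CF/(1+0.081)^t    t·PV
  1        11.50        10.6383        10.6383
  2        11.50         9.8412        19.6823
  3        11.50         9.1038        27.3113
  4        11.50         8.4216        33.6864
  5        11.50         7.7906        38.9529
  6       111.50        69.8748       419.2489
  Σ                    115.6702       549.5201
P = 115.6702; D_Mac = 4.75075 yrs; D_mod = 4.39477 yrs.
DV01 ≈ 4.39477 × 115.6702 × 0.0001 = 0.050834.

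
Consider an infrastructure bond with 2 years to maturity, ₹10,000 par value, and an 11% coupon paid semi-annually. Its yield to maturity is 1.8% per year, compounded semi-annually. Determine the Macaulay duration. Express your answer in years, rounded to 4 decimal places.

1.8622 years

Periodic yield y = 0.009. Discount each cash flow and weight by its period:
  t   CF        PV=CF/(1+0.009)^t    t·PV
  1       550.00       545.0942       545.0942
  2       550.00       540.2321     1,080.4641
  3       550.00       535.4133     1,606.2400
  4    10,550.00    10,178.5941    40,714.3763
  Σ                 11,799.3336    43,946.1746
Price P = Σ PV = 11,799.3336.
Macaulay duration = Σ(t·PV) / P = 43,946.1746 / 11,799.3336 = 3.72446 half-year periods.
In years: 3.72446 / 2 = 1.86223 years.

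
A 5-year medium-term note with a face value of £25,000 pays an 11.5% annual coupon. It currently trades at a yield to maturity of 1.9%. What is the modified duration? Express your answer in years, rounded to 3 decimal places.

Periodic yield y = 0.019. First find Macaulay duration:
  t   CF        PV=CF/(1+0.019)^t    t·PV
  1     2,875.00     2,821.3935     2,821.3935
  2     2,875.00     2,768.7866     5,537.5732
  3     2,875.00     2,717.1605     8,151.4816
  4     2,875.00     2,666.4971    10,665.9883
  5    27,875.00    25,371.3722   126,856.8609
  Σ                 36,345.2099   154,033.2975
P = 36,345.2099; Macaulay duration = 154,033.2975 / 36,345.2099 = 4.23806 years.
Modified duration = D_Mac / (1 + y) = 4.23806 / 1.019 = 4.15904 years.

4.159 years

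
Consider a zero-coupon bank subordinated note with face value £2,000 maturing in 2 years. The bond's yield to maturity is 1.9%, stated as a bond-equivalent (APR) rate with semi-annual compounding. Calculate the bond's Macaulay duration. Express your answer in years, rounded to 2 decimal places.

2.00 years

A zero-coupon bond has a single cash flow at maturity, so its Macaulay duration equals its maturity: 2 years.
(Equivalently: 4 semi-annual periods ÷ 2 = 2 years.)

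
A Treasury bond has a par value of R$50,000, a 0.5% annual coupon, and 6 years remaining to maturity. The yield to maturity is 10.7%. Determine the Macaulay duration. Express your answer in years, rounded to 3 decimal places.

5.894 years

Periodic yield y = 0.107. Discount each cash flow and weight by its year:
  t   CF        PV=CF/(1+0.107)^t    t·PV
  1       250.00       225.8356       225.8356
  2       250.00       204.0069       408.0137
  3       250.00       184.2880       552.8641
  4       250.00       166.4752       665.9008
  5       250.00       150.3841       751.9205
  6    50,250.00    27,305.5130   163,833.0782
  Σ                 28,236.5028   166,437.6129
Price P = Σ PV = 28,236.5028.
Macaulay duration = Σ(t·PV) / P = 166,437.6129 / 28,236.5028 = 5.89441 years.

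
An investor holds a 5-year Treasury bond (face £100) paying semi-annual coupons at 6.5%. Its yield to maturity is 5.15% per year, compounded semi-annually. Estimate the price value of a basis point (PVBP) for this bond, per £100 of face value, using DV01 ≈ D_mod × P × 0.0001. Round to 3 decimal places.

Periodic yield y = 0.02575.
  t   CF        PV=CF/(1+0.02575)^t    t·PV
  1         3.25         3.1684         3.1684
  2         3.25         3.0889         6.1777
  3         3.25         3.0113         9.0340
  4         3.25         2.9357        11.7430
  5         3.25         2.8620        14.3102
  6         3.25         2.7902        16.7412
  7         3.25         2.7201        19.0410
  8         3.25         2.6519        21.2149
  9         3.25         2.5853        23.2676
  10      103.25        80.0709       800.7092
  Σ                    105.8848       925.4072
P = 105.8848; D_Mac = 8.73975 half-year periods = 4.36988 yrs; D_mod = 4.26018 yrs.
DV01 ≈ 4.26018 × 105.8848 × 0.0001 = 0.045109.

£0.045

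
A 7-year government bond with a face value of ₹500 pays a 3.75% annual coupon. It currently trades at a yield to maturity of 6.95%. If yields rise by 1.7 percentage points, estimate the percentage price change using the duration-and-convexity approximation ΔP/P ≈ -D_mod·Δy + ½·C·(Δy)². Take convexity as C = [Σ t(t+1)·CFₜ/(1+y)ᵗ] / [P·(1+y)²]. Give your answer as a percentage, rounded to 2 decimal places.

-9.25%

With y = 0.0695:
  t   CF        PV=CF/(1+0.0695)^t    t·PV        t(t+1)·PV
  1        18.75        17.5316        17.5316          35.0631
  2        18.75        16.3923        32.7846          98.3538
  3        18.75        15.3271        45.9812         183.9247
  4        18.75        14.3311        57.3242         286.6211
  5        18.75        13.3998        66.9988         401.9931
  6        18.75        12.5290        75.1740         526.2182
  7       518.75       324.1101     2,268.7708      18,150.1665
  Σ                    413.6209     2,564.5652      19,682.3405
P = 413.6209; D_Mac = 6.20028 yrs; D_mod = 5.79736 yrs; C = 41.60186.
Duration effect: -5.79736 × (+0.017) = -0.098555
Convexity effect: 0.5 × 41.60186 × (0.017)² = +0.0060115
ΔP/P ≈ -0.098555 + 0.0060115 = -0.092544 = -9.2544%.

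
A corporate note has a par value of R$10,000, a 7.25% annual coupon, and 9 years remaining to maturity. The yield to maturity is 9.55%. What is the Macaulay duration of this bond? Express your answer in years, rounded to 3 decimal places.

6.739 years

Periodic yield y = 0.0955. Discount each cash flow and weight by its year:
  t   CF        PV=CF/(1+0.0955)^t    t·PV
  1       725.00       661.7983       661.7983
  2       725.00       604.1061     1,208.2123
  3       725.00       551.4433     1,654.3299
  4       725.00       503.3713     2,013.4853
  5       725.00       459.4900     2,297.4502
  6       725.00       419.4341     2,516.6045
  7       725.00       382.8700     2,680.0900
  8       725.00       349.4934     2,795.9470
  9    10,725.00     4,719.3900    42,474.5096
  Σ                  8,651.3965    58,302.4270
Price P = Σ PV = 8,651.3965.
Macaulay duration = Σ(t·PV) / P = 58,302.4270 / 8,651.3965 = 6.73908 years.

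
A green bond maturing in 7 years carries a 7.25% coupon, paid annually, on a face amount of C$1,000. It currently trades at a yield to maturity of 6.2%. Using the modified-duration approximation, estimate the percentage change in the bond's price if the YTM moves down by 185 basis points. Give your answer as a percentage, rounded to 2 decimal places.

+10.05%

Periodic yield y = 0.062. Modified duration first:
  t   CF        PV=CF/(1+0.062)^t    t·PV
  1        72.50        68.2674        68.2674
  2        72.50        64.2819       128.5639
  3        72.50        60.5291       181.5874
  4        72.50        56.9954       227.9817
  5        72.50        53.6680       268.3400
  6        72.50        50.5348       303.2090
  7     1,072.50       703.9239     4,927.4670
  Σ                  1,058.2006     6,105.4164
P = 1,058.2006; D_Mac = 5.76962 yrs; D_mod = 5.76962/(1+0.062) = 5.43279 yrs.
ΔP/P ≈ -D_mod · Δy = -5.43279 × (-0.0185) = +0.100507 = +10.0507%.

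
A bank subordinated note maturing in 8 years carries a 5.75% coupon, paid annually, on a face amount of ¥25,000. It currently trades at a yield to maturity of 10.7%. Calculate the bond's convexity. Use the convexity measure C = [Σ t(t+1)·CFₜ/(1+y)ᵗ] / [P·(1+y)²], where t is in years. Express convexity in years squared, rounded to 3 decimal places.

43.249

With y = 0.107:
  t   CF        PV=CF/(1+0.107)^t    t·PV        t(t+1)·PV
  1     1,437.50     1,298.5547     1,298.5547       2,597.1093
  2     1,437.50     1,173.0394     2,346.0789       7,038.2366
  3     1,437.50     1,059.6562     3,178.9687      12,715.8746
  4     1,437.50       957.2324     3,828.9294      19,144.6471
  5     1,437.50       864.7085     4,323.5427      25,941.2562
  6     1,437.50       781.1279     4,686.7672      32,807.3701
  7     1,437.50       705.6259     4,939.3812      39,515.0499
  8    26,437.50    11,723.0176    93,784.1409     844,057.2685
  Σ                 18,562.9626   118,386.3636     983,816.8124
P = 18,562.9626.
Convexity = Σ t(t+1)·PV / [P·(1+y)²] = 983,816.8124 / (18,562.9626 × 1.225449) = 43.24857.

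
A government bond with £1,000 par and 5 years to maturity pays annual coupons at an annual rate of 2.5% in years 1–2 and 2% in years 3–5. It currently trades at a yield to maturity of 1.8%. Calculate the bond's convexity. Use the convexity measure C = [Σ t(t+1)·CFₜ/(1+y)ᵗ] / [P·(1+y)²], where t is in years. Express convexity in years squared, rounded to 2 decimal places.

27.25

With y = 0.018:
  t   CF        PV=CF/(1+0.018)^t    t·PV        t(t+1)·PV
  1        25.00        24.5580        24.5580          49.1159
  2        25.00        24.1237        48.2475         144.7424
  3        20.00        18.9577        56.8732         227.4929
  4        20.00        18.6225        74.4902         372.4508
  5     1,020.00       932.9563     4,664.7813      27,988.6877
  Σ                  1,019.2182     4,868.9501      28,782.4897
P = 1,019.2182.
Convexity = Σ t(t+1)·PV / [P·(1+y)²] = 28,782.4897 / (1,019.2182 × 1.036324) = 27.24994.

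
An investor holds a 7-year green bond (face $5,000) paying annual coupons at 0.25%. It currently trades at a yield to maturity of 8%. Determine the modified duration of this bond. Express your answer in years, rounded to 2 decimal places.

6.41 years

Periodic yield y = 0.08. First find Macaulay duration:
  t   CF        PV=CF/(1+0.08)^t    t·PV
  1        12.50        11.5741        11.5741
  2        12.50        10.7167        21.4335
  3        12.50         9.9229        29.7687
  4        12.50         9.1879        36.7515
  5        12.50         8.5073        42.5364
  6        12.50         7.8771        47.2627
  7     5,012.50     2,924.7456    20,473.2192
  Σ                  2,982.5316    20,662.5462
P = 2,982.5316; Macaulay duration = 20,662.5462 / 2,982.5316 = 6.92785 years.
Modified duration = D_Mac / (1 + y) = 6.92785 / 1.08 = 6.41468 years.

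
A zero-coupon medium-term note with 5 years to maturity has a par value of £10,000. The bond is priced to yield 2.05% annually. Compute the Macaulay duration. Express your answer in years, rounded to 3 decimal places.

A zero-coupon bond has a single cash flow at maturity, so its Macaulay duration equals its maturity: 5 years.

5.000 years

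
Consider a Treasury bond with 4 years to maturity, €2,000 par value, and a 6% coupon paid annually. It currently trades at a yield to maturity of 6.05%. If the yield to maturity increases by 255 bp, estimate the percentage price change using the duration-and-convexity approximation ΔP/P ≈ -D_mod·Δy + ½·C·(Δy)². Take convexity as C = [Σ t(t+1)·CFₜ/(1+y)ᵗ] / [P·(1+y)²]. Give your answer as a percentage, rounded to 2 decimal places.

With y = 0.0605:
  t   CF        PV=CF/(1+0.0605)^t    t·PV        t(t+1)·PV
  1       120.00       113.1542       113.1542         226.3083
  2       120.00       106.6989       213.3978         640.1933
  3       120.00       100.6119       301.8356       1,207.3425
  4     2,120.00     1,676.0739     6,704.2957      33,521.4785
  Σ                  1,996.5389     7,332.6833      35,595.3226
P = 1,996.5389; D_Mac = 3.67270 yrs; D_mod = 3.46318 yrs; C = 15.85236.
Duration effect: -3.46318 × (+0.0255) = -0.088311
Convexity effect: 0.5 × 15.85236 × (0.0255)² = +0.0051540
ΔP/P ≈ -0.088311 + 0.0051540 = -0.083157 = -8.3157%.

-8.32%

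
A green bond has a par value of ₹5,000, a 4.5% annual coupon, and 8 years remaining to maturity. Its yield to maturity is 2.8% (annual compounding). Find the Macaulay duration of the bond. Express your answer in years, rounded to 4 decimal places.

Periodic yield y = 0.028. Discount each cash flow and weight by its year:
  t   CF        PV=CF/(1+0.028)^t    t·PV
  1       225.00       218.8716       218.8716
  2       225.00       212.9101       425.8202
  3       225.00       207.1110       621.3330
  4       225.00       201.4698       805.8794
  5       225.00       195.9823       979.9117
  6       225.00       190.6443     1,143.8658
  7       225.00       185.4517     1,298.1616
  8     5,225.00     4,189.2992    33,514.3935
  Σ                  5,601.7400    39,008.2368
Price P = Σ PV = 5,601.7400.
Macaulay duration = Σ(t·PV) / P = 39,008.2368 / 5,601.7400 = 6.96359 years.

6.9636 years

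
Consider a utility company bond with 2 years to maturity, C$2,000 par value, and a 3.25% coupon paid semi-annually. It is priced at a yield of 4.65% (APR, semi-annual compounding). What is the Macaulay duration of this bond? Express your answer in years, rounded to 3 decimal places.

1.952 years

Periodic yield y = 0.02325. Discount each cash flow and weight by its period:
  t   CF        PV=CF/(1+0.02325)^t    t·PV
  1        32.50        31.7615        31.7615
  2        32.50        31.0399        62.0797
  3        32.50        30.3346        91.0038
  4     2,032.50     1,853.9736     7,415.8943
  Σ                  1,947.1096     7,600.7394
Price P = Σ PV = 1,947.1096.
Macaulay duration = Σ(t·PV) / P = 7,600.7394 / 1,947.1096 = 3.90360 half-year periods.
In years: 3.90360 / 2 = 1.95180 years.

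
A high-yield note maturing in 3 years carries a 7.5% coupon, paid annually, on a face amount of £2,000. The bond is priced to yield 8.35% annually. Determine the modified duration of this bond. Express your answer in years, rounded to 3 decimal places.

2.578 years

Periodic yield y = 0.0835. First find Macaulay duration:
  t   CF        PV=CF/(1+0.0835)^t    t·PV
  1       150.00       138.4402       138.4402
  2       150.00       127.7713       255.5427
  3     2,150.00     1,690.2530     5,070.7590
  Σ                  1,956.4646     5,464.7419
P = 1,956.4646; Macaulay duration = 5,464.7419 / 1,956.4646 = 2.79317 years.
Modified duration = D_Mac / (1 + y) = 2.79317 / 1.0835 = 2.57792 years.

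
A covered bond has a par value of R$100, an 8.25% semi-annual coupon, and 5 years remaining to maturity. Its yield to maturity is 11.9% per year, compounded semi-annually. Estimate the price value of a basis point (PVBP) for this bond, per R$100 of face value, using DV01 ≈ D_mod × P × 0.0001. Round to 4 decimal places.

R$0.0337

Periodic yield y = 0.0595.
  t   CF        PV=CF/(1+0.0595)^t    t·PV
  1        4.125         3.8933         3.8933
  2        4.125         3.6747         7.3494
  3        4.125         3.4683        10.4050
  4        4.125         3.2736        13.0942
  5        4.125         3.0897        15.4486
  6        4.125         2.9162        17.4972
  7        4.125         2.7524        19.2671
  8        4.125         2.5979        20.7829
  9        4.125         2.4520        22.0677
  10     104.125        58.4178       584.1783
  Σ                     86.5360       713.9838
P = 86.5360; D_Mac = 8.25072 half-year periods = 4.12536 yrs; D_mod = 3.89368 yrs.
DV01 ≈ 3.89368 × 86.5360 × 0.0001 = 0.033694.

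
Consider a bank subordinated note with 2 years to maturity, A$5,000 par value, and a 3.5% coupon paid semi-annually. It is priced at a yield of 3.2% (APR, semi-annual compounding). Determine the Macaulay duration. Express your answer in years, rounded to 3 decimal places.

Periodic yield y = 0.016. Discount each cash flow and weight by its period:
  t   CF        PV=CF/(1+0.016)^t    t·PV
  1        87.50        86.1220        86.1220
  2        87.50        84.7658       169.5316
  3        87.50        83.4309       250.2927
  4     5,087.50     4,774.5186    19,098.0744
  Σ                  5,028.8374    19,604.0208
Price P = Σ PV = 5,028.8374.
Macaulay duration = Σ(t·PV) / P = 19,604.0208 / 5,028.8374 = 3.89832 half-year periods.
In years: 3.89832 / 2 = 1.94916 years.

1.949 years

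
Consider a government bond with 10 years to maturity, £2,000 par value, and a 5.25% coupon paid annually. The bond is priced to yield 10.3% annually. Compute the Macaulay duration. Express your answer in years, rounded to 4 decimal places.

7.5685 years

Periodic yield y = 0.103. Discount each cash flow and weight by its year:
  t   CF        PV=CF/(1+0.103)^t    t·PV
  1       105.00        95.1949        95.1949
  2       105.00        86.3055       172.6109
  3       105.00        78.2461       234.7383
  4       105.00        70.9394       283.7574
  5       105.00        64.3149       321.5746
  6       105.00        58.3091       349.8545
  7       105.00        52.8641       370.0486
  8       105.00        47.9275       383.4204
  9       105.00        43.4520       391.0679
  10    2,105.00       789.7633     7,897.6335
  Σ                  1,387.3168    10,499.9011
Price P = Σ PV = 1,387.3168.
Macaulay duration = Σ(t·PV) / P = 10,499.9011 / 1,387.3168 = 7.56850 years.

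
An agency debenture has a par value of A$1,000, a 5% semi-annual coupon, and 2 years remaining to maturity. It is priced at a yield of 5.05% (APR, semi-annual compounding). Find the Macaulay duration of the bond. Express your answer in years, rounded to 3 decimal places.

Periodic yield y = 0.02525. Discount each cash flow and weight by its period:
  t   CF        PV=CF/(1+0.02525)^t    t·PV
  1        25.00        24.3843        24.3843
  2        25.00        23.7838        47.5675
  3        25.00        23.1980        69.5940
  4     1,025.00       927.6940     3,710.7760
  Σ                    999.0601     3,852.3219
Price P = Σ PV = 999.0601.
Macaulay duration = Σ(t·PV) / P = 3,852.3219 / 999.0601 = 3.85595 half-year periods.
In years: 3.85595 / 2 = 1.92797 years.

1.928 years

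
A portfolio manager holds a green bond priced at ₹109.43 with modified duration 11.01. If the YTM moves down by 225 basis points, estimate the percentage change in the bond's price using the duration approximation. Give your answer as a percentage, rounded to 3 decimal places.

+24.773%

Duration approximation: ΔP/P ≈ -D_mod · Δy = -11.01 × (-0.0225) = +0.247725.
As a percentage: +24.7725%.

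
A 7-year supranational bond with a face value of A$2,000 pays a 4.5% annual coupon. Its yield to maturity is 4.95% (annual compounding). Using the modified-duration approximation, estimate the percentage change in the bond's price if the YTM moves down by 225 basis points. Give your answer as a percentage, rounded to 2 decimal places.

Periodic yield y = 0.0495. Modified duration first:
  t   CF        PV=CF/(1+0.0495)^t    t·PV
  1        90.00        85.7551        85.7551
  2        90.00        81.7105       163.4209
  3        90.00        77.8566       233.5697
  4        90.00        74.1844       296.7377
  5        90.00        70.6855       353.4275
  6        90.00        67.3516       404.1095
  7     2,090.00     1,490.2845    10,431.9915
  Σ                  1,947.8281    11,969.0119
P = 1,947.8281; D_Mac = 6.14480 yrs; D_mod = 6.14480/(1+0.0495) = 5.85498 yrs.
ΔP/P ≈ -D_mod · Δy = -5.85498 × (-0.0225) = +0.131737 = +13.1737%.

+13.17%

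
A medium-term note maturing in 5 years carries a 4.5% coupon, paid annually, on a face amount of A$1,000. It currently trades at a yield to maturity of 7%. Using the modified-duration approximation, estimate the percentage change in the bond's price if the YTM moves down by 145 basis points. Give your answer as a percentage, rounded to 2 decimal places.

+6.18%

Periodic yield y = 0.07. Modified duration first:
  t   CF        PV=CF/(1+0.07)^t    t·PV
  1        45.00        42.0561        42.0561
  2        45.00        39.3047        78.6095
  3        45.00        36.7334       110.2002
  4        45.00        34.3303       137.3211
  5     1,045.00       745.0706     3,725.3528
  Σ                    897.4951     4,093.5397
P = 897.4951; D_Mac = 4.56107 yrs; D_mod = 4.56107/(1+0.07) = 4.26268 yrs.
ΔP/P ≈ -D_mod · Δy = -4.26268 × (-0.0145) = +0.061809 = +6.1809%.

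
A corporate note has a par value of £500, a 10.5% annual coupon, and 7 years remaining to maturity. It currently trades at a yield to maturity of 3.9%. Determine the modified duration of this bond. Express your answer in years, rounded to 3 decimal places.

Periodic yield y = 0.039. First find Macaulay duration:
  t   CF        PV=CF/(1+0.039)^t    t·PV
  1        52.50        50.5294        50.5294
  2        52.50        48.6327        97.2654
  3        52.50        46.8072       140.4216
  4        52.50        45.0502       180.2010
  5        52.50        43.3592       216.7962
  6        52.50        41.7317       250.3902
  7       552.50       422.6914     2,958.8401
  Σ                    698.8018     3,894.4437
P = 698.8018; Macaulay duration = 3,894.4437 / 698.8018 = 5.57303 years.
Modified duration = D_Mac / (1 + y) = 5.57303 / 1.039 = 5.36384 years.

5.364 years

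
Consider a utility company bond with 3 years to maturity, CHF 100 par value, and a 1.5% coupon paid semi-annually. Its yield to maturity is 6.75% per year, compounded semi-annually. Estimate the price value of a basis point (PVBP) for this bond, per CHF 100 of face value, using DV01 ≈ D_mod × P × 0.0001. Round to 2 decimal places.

Periodic yield y = 0.03375.
  t   CF        PV=CF/(1+0.03375)^t    t·PV
  1         0.75         0.7255         0.7255
  2         0.75         0.7018         1.4037
  3         0.75         0.6789         2.0367
  4         0.75         0.6567         2.6270
  5         0.75         0.6353         3.1765
  6       100.75        82.5566       495.3397
  Σ                     85.9549       505.3092
P = 85.9549; D_Mac = 5.87877 half-year periods = 2.93938 yrs; D_mod = 2.84342 yrs.
DV01 ≈ 2.84342 × 85.9549 × 0.0001 = 0.024441.

CHF 0.02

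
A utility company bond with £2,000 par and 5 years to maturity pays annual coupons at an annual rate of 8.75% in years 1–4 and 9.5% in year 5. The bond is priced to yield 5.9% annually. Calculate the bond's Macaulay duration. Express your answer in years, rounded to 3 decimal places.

Periodic yield y = 0.059. Discount each cash flow and weight by its year:
  t   CF        PV=CF/(1+0.059)^t    t·PV
  1       175.00       165.2502       165.2502
  2       175.00       156.0437       312.0873
  3       175.00       147.3500       442.0500
  4       175.00       139.1407       556.5628
  5     2,190.00     1,644.2366     8,221.1831
  Σ                  2,252.0212     9,697.1335
Price P = Σ PV = 2,252.0212.
Macaulay duration = Σ(t·PV) / P = 9,697.1335 / 2,252.0212 = 4.30597 years.

4.306 years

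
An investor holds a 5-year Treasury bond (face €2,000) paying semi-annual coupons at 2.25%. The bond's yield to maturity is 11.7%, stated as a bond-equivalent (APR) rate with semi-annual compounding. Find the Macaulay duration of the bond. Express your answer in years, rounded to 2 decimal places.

Periodic yield y = 0.0585. Discount each cash flow and weight by its period:
  t   CF        PV=CF/(1+0.0585)^t    t·PV
  1        22.50        21.2565        21.2565
  2        22.50        20.0817        40.1634
  3        22.50        18.9719        56.9156
  4        22.50        17.9233        71.6934
  5        22.50        16.9328        84.6639
  6        22.50        15.9970        95.9817
  7        22.50        15.1129       105.7900
  8        22.50        14.2776       114.2209
  9        22.50        13.4885       121.3968
  10    2,022.50     1,145.4599    11,454.5994
  Σ                  1,299.5021    12,166.6816
Price P = Σ PV = 1,299.5021.
Macaulay duration = Σ(t·PV) / P = 12,166.6816 / 1,299.5021 = 9.36257 half-year periods.
In years: 9.36257 / 2 = 4.68129 years.

4.68 years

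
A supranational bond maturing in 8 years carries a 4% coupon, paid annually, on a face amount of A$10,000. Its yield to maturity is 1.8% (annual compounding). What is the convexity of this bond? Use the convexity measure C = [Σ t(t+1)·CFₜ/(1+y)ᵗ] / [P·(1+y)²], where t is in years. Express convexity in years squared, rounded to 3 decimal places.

58.944

With y = 0.018:
  t   CF        PV=CF/(1+0.018)^t    t·PV        t(t+1)·PV
  1       400.00       392.9273       392.9273         785.8546
  2       400.00       385.9797       771.9593       2,315.8780
  3       400.00       379.1549     1,137.4647       4,549.8586
  4       400.00       372.4508     1,489.8031       7,449.0154
  5       400.00       365.8652     1,829.3260      10,975.9560
  6       400.00       359.3961     2,156.3764      15,094.6349
  7       400.00       353.0413     2,471.2893      19,770.3142
  8    10,400.00     9,016.7726    72,134.1805     649,207.6246
  Σ                 11,625.5878    82,383.3266     710,149.1365
P = 11,625.5878.
Convexity = Σ t(t+1)·PV / [P·(1+y)²] = 710,149.1365 / (11,625.5878 × 1.036324) = 58.94393.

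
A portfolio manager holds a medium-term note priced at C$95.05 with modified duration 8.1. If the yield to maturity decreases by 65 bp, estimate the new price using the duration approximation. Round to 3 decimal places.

C$100.054

Duration approximation: ΔP/P ≈ -D_mod · Δy = -8.1 × (-0.0065) = +0.052650.
New price ≈ 95.05 × (1 + 0.052650) = 100.0543825.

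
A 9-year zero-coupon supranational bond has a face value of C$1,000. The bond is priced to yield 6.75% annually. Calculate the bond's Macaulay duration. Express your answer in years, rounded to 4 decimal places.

9.0000 years

A zero-coupon bond has a single cash flow at maturity, so its Macaulay duration equals its maturity: 9 years.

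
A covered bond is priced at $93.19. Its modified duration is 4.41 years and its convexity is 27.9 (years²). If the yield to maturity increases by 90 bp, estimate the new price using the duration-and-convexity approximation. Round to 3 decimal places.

Duration effect: -D_mod·Δy = -4.41 × (+0.009) = -0.039690
Convexity effect: ½·C·(Δy)² = 0.5 × 27.9 × (0.009)² = +0.00112995
ΔP/P ≈ -0.039690 + 0.00112995 = -0.03856005
New price ≈ 93.19 × (1 - 0.03856005) = 89.5965889405.

$89.597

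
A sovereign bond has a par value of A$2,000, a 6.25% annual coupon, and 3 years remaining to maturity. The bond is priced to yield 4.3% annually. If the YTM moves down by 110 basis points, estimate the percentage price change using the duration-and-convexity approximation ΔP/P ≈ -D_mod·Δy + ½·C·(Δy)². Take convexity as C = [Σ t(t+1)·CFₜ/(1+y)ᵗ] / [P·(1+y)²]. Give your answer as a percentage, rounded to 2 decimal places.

+3.05%

With y = 0.043:
  t   CF        PV=CF/(1+0.043)^t    t·PV        t(t+1)·PV
  1       125.00       119.8466       119.8466         239.6932
  2       125.00       114.9057       229.8113         689.4339
  3     2,125.00     1,872.8630     5,618.5890      22,474.3560
  Σ                  2,107.6152     5,968.2469      23,403.4831
P = 2,107.6152; D_Mac = 2.83175 yrs; D_mod = 2.71501 yrs; C = 10.20753.
Duration effect: -2.71501 × (-0.011) = +0.029865
Convexity effect: 0.5 × 10.20753 × (-0.011)² = +0.0006176
ΔP/P ≈ +0.029865 + 0.0006176 = +0.030483 = +3.0483%.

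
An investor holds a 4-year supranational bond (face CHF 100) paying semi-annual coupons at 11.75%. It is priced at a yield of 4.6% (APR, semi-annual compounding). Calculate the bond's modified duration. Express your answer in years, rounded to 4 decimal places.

Periodic yield y = 0.023. First find Macaulay duration:
  t   CF        PV=CF/(1+0.023)^t    t·PV
  1        5.875         5.7429         5.7429
  2        5.875         5.6138        11.2276
  3        5.875         5.4876        16.4627
  4        5.875         5.3642        21.4568
  5        5.875         5.2436        26.2180
  6        5.875         5.1257        30.7543
  7        5.875         5.0105        35.0733
  8      105.875        88.2650       706.1197
  Σ                    125.8532       853.0553
P = 125.8532; Macaulay duration = 853.0553 / 125.8532 = 6.77818 half-year periods = 3.38909 years.
Modified duration = D_Mac / (1 + y) = 3.38909 / 1.023 = 3.31289 years.

3.3129 years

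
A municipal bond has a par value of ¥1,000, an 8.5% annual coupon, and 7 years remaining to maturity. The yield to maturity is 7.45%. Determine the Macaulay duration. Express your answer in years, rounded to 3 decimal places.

Periodic yield y = 0.0745. Discount each cash flow and weight by its year:
  t   CF        PV=CF/(1+0.0745)^t    t·PV
  1        85.00        79.1066        79.1066
  2        85.00        73.6217       147.2435
  3        85.00        68.5172       205.5516
  4        85.00        63.7666       255.0664
  5        85.00        59.3454       296.7268
  6        85.00        55.2307       331.3841
  7     1,085.00       656.1223     4,592.8561
  Σ                  1,055.7105     5,907.9351
Price P = Σ PV = 1,055.7105.
Macaulay duration = Σ(t·PV) / P = 5,907.9351 / 1,055.7105 = 5.59617 years.

5.596 years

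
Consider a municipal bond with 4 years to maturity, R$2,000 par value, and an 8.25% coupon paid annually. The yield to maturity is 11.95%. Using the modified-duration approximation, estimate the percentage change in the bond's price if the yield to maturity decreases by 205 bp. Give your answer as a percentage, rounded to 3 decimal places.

Periodic yield y = 0.1195. Modified duration first:
  t   CF        PV=CF/(1+0.1195)^t    t·PV
  1       165.00       147.3872       147.3872
  2       165.00       131.6545       263.3090
  3       165.00       117.6012       352.8035
  4     2,165.00     1,378.3563     5,513.4254
  Σ                  1,774.9993     6,276.9251
P = 1,774.9993; D_Mac = 3.53630 yrs; D_mod = 3.53630/(1+0.1195) = 3.15882 yrs.
ΔP/P ≈ -D_mod · Δy = -3.15882 × (-0.0205) = +0.064756 = +6.4756%.

+6.476%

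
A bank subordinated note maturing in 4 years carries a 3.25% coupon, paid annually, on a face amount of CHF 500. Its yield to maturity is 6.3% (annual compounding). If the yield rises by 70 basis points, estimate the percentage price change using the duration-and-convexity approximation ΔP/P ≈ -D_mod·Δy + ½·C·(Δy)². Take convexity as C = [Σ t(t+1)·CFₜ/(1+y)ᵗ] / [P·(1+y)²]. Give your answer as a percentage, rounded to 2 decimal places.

-2.46%

With y = 0.063:
  t   CF        PV=CF/(1+0.063)^t    t·PV        t(t+1)·PV
  1        16.25        15.2869        15.2869          30.5738
  2        16.25        14.3809        28.7619          86.2856
  3        16.25        13.5286        40.5859         162.3435
  4       516.25       404.3217     1,617.2866       8,086.4332
  Σ                    447.5181     1,701.9213       8,365.6360
P = 447.5181; D_Mac = 3.80302 yrs; D_mod = 3.57763 yrs; C = 16.54329.
Duration effect: -3.57763 × (+0.007) = -0.025043
Convexity effect: 0.5 × 16.54329 × (0.007)² = +0.0004053
ΔP/P ≈ -0.025043 + 0.0004053 = -0.024638 = -2.4638%.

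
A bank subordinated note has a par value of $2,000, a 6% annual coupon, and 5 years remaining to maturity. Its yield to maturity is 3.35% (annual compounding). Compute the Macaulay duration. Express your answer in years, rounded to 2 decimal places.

Periodic yield y = 0.0335. Discount each cash flow and weight by its year:
  t   CF        PV=CF/(1+0.0335)^t    t·PV
  1       120.00       116.1103       116.1103
  2       120.00       112.3467       224.6934
  3       120.00       108.7051       326.1152
  4       120.00       105.1815       420.7260
  5     2,120.00     1,797.9742     8,989.8710
  Σ                  2,240.3178    10,077.5159
Price P = Σ PV = 2,240.3178.
Macaulay duration = Σ(t·PV) / P = 10,077.5159 / 2,240.3178 = 4.49825 years.

4.50 years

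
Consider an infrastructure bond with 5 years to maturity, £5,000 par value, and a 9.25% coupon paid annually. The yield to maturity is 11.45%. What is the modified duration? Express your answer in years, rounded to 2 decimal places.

3.76 years

Periodic yield y = 0.1145. First find Macaulay duration:
  t   CF        PV=CF/(1+0.1145)^t    t·PV
  1       462.50       414.9843       414.9843
  2       462.50       372.3502       744.7004
  3       462.50       334.0962     1,002.2886
  4       462.50       299.7723     1,199.0891
  5     5,462.50     3,176.8089    15,884.0443
  Σ                  4,598.0118    19,245.1066
P = 4,598.0118; Macaulay duration = 19,245.1066 / 4,598.0118 = 4.18553 years.
Modified duration = D_Mac / (1 + y) = 4.18553 / 1.1145 = 3.75552 years.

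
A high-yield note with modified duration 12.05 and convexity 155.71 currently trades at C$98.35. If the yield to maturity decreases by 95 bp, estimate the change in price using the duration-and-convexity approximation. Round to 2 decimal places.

Duration effect: -D_mod·Δy = -12.05 × (-0.0095) = +0.114475
Convexity effect: ½·C·(Δy)² = 0.5 × 155.71 × (-0.0095)² = +0.00702641375
ΔP/P ≈ +0.114475 + 0.00702641375 = +0.12150141375
ΔP ≈ 98.35 × (+0.12150141375) = +11.9496640423125.

+C$11.95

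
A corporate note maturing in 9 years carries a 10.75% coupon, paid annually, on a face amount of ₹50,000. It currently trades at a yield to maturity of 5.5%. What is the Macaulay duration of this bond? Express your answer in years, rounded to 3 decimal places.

6.615 years

Periodic yield y = 0.055. Discount each cash flow and weight by its year:
  t   CF        PV=CF/(1+0.055)^t    t·PV
  1     5,375.00     5,094.7867     5,094.7867
  2     5,375.00     4,829.1817     9,658.3635
  3     5,375.00     4,577.4234    13,732.2703
  4     5,375.00     4,338.7900    17,355.1600
  5     5,375.00     4,112.5972    20,562.9858
  6     5,375.00     3,898.1964    23,389.1781
  7     5,375.00     3,694.9728    25,864.8099
  8     5,375.00     3,502.3439    28,018.7514
  9    55,375.00    34,201.2203   307,810.9831
  Σ                 68,249.5125   451,487.2888
Price P = Σ PV = 68,249.5125.
Macaulay duration = Σ(t·PV) / P = 451,487.2888 / 68,249.5125 = 6.61525 years.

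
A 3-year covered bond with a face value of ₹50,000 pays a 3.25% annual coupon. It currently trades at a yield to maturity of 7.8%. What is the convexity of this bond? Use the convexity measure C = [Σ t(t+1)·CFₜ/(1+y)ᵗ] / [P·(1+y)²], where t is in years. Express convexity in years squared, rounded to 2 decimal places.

9.87

With y = 0.078:
  t   CF        PV=CF/(1+0.078)^t    t·PV        t(t+1)·PV
  1     1,625.00     1,507.4212     1,507.4212       3,014.8423
  2     1,625.00     1,398.3499     2,796.6997       8,390.0992
  3    51,625.00    41,210.1108   123,630.3324     494,521.3295
  Σ                 44,115.8818   127,934.4532     505,926.2710
P = 44,115.8818.
Convexity = Σ t(t+1)·PV / [P·(1+y)²] = 505,926.2710 / (44,115.8818 × 1.162084) = 9.86858.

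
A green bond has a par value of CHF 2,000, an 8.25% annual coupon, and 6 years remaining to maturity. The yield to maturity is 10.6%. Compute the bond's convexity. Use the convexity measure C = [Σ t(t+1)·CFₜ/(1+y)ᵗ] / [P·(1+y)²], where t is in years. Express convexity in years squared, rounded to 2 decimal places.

With y = 0.106:
  t   CF        PV=CF/(1+0.106)^t    t·PV        t(t+1)·PV
  1       165.00       149.1863       149.1863         298.3725
  2       165.00       134.8881       269.7762         809.3287
  3       165.00       121.9603       365.8810       1,463.5239
  4       165.00       110.2715       441.0862       2,205.4308
  5       165.00        99.7030       498.5151       2,991.0906
  6     2,165.00     1,182.8431     7,097.0586      49,679.4100
  Σ                  1,798.8523     8,821.5033      57,447.1564
P = 1,798.8523.
Convexity = Σ t(t+1)·PV / [P·(1+y)²] = 57,447.1564 / (1,798.8523 × 1.223236) = 26.10735.

26.11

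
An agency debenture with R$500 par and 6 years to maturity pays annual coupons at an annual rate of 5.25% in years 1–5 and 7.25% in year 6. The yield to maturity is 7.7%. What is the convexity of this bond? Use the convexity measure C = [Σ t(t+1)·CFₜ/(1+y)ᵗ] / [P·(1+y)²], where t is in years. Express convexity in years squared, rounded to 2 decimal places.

With y = 0.077:
  t   CF        PV=CF/(1+0.077)^t    t·PV        t(t+1)·PV
  1        26.25        24.3733        24.3733          48.7465
  2        26.25        22.6307        45.2614         135.7842
  3        26.25        21.0127        63.0381         252.1526
  4        26.25        19.5104        78.0417         390.2083
  5        26.25        18.1155        90.5776         543.4656
  6       536.25       343.6158     2,061.6946      14,431.8623
  Σ                    449.2584     2,362.9867      15,802.2194
P = 449.2584.
Convexity = Σ t(t+1)·PV / [P·(1+y)²] = 15,802.2194 / (449.2584 × 1.159929) = 30.32428.

30.32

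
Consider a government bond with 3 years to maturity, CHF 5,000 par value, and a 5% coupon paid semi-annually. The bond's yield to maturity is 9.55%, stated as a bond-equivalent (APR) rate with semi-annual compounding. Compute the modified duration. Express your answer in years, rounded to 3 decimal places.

Periodic yield y = 0.04775. First find Macaulay duration:
  t   CF        PV=CF/(1+0.04775)^t    t·PV
  1       125.00       119.3033       119.3033
  2       125.00       113.8662       227.7323
  3       125.00       108.6768       326.0305
  4       125.00       103.7240       414.8961
  5       125.00        98.9969       494.9846
  6     5,125.00     3,873.8951    23,243.3704
  Σ                  4,418.4623    24,826.3172
P = 4,418.4623; Macaulay duration = 24,826.3172 / 4,418.4623 = 5.61877 half-year periods = 2.80938 years.
Modified duration = D_Mac / (1 + y) = 2.80938 / 1.04775 = 2.68135 years.

2.681 years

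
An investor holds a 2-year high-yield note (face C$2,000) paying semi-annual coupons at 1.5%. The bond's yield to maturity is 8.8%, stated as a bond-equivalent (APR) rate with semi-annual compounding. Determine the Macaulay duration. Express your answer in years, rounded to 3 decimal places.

1.976 years

Periodic yield y = 0.044. Discount each cash flow and weight by its period:
  t   CF        PV=CF/(1+0.044)^t    t·PV
  1        15.00        14.3678        14.3678
  2        15.00        13.7623        27.5246
  3        15.00        13.1823        39.5468
  4     2,015.00     1,696.1844     6,784.7375
  Σ                  1,737.4967     6,866.1766
Price P = Σ PV = 1,737.4967.
Macaulay duration = Σ(t·PV) / P = 6,866.1766 / 1,737.4967 = 3.95176 half-year periods.
In years: 3.95176 / 2 = 1.97588 years.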